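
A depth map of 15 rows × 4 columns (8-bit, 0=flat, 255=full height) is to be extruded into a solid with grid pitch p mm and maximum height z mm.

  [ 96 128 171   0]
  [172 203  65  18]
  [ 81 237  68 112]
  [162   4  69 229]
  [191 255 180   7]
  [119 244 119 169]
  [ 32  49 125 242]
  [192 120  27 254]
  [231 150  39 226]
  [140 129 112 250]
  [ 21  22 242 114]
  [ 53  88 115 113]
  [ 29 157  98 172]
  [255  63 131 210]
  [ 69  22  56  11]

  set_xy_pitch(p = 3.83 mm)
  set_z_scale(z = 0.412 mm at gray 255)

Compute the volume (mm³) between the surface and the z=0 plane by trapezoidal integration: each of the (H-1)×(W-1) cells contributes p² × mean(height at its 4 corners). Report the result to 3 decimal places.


height_mm = gray/255 × 0.412; cell vol = 3.83² × mean(4 corners)
unit = 3.83² × 0.412 / (4×255) = 0.00592509 mm³ per gray-sum
row 0: Σ corner-gray over 3 cells = 1420  → 8.4136
row 1: Σ corner-gray over 3 cells = 1529  → 9.0595
row 2: Σ corner-gray over 3 cells = 1340  → 7.9396
row 3: Σ corner-gray over 3 cells = 1605  → 9.5098
row 4: Σ corner-gray over 3 cells = 2082  → 12.3360
row 5: Σ corner-gray over 3 cells = 1636  → 9.6934
row 6: Σ corner-gray over 3 cells = 1362  → 8.0700
row 7: Σ corner-gray over 3 cells = 1575  → 9.3320
row 8: Σ corner-gray over 3 cells = 1707  → 10.1141
row 9: Σ corner-gray over 3 cells = 1535  → 9.0950
row 10: Σ corner-gray over 3 cells = 1235  → 7.3175
row 11: Σ corner-gray over 3 cells = 1283  → 7.6019
row 12: Σ corner-gray over 3 cells = 1564  → 9.2668
row 13: Σ corner-gray over 3 cells = 1089  → 6.4524
Σ rows: total corner-gray = 20962  → 124.2016 mm³

124.202


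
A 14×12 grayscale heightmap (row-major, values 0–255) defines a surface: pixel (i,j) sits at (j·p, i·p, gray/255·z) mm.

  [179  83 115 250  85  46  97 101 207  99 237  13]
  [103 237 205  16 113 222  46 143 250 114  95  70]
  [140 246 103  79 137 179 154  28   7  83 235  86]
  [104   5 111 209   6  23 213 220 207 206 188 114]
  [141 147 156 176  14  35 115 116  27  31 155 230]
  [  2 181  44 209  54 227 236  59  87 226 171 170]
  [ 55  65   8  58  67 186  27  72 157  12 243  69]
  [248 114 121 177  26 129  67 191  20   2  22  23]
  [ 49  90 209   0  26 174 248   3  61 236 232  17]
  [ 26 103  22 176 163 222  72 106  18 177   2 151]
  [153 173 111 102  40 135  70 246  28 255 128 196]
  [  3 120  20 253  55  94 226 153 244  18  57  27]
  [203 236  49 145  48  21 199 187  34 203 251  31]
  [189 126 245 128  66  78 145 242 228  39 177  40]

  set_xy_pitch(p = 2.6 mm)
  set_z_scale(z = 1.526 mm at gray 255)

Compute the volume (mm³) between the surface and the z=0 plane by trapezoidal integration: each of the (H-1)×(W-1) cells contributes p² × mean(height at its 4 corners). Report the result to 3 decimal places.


height_mm = gray/255 × 1.526; cell vol = 2.6² × mean(4 corners)
unit = 2.6² × 1.526 / (4×255) = 0.0101135 mm³ per gray-sum
row 0: Σ corner-gray over 11 cells = 5887  → 59.5381
row 1: Σ corner-gray over 11 cells = 5783  → 58.4863
row 2: Σ corner-gray over 11 cells = 5722  → 57.8694
row 3: Σ corner-gray over 11 cells = 5309  → 53.6925
row 4: Σ corner-gray over 11 cells = 5475  → 55.3714
row 5: Σ corner-gray over 11 cells = 5074  → 51.3158
row 6: Σ corner-gray over 11 cells = 3923  → 39.6752
row 7: Σ corner-gray over 11 cells = 4633  → 46.8558
row 8: Σ corner-gray over 11 cells = 4923  → 49.7887
row 9: Σ corner-gray over 11 cells = 5224  → 52.8329
row 10: Σ corner-gray over 11 cells = 5435  → 54.9668
row 11: Σ corner-gray over 11 cells = 5490  → 55.5231
row 12: Σ corner-gray over 11 cells = 6157  → 62.2688
Σ rows: total corner-gray = 69035  → 698.1848 mm³

698.185


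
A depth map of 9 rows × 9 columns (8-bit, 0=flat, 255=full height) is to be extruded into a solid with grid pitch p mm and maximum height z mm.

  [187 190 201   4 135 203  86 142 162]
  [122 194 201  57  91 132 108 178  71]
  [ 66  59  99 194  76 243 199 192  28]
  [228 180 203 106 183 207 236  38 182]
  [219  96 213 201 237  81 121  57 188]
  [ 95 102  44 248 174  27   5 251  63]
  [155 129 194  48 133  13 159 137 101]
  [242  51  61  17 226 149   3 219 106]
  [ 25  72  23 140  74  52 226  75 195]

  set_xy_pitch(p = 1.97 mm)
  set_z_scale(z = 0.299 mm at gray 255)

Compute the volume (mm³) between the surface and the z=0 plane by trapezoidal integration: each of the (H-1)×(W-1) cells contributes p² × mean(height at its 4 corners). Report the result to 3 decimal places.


38.492

height_mm = gray/255 × 0.299; cell vol = 1.97² × mean(4 corners)
unit = 1.97² × 0.299 / (4×255) = 0.00113764 mm³ per gray-sum
row 0: Σ corner-gray over 8 cells = 4386  → 4.9897
row 1: Σ corner-gray over 8 cells = 4333  → 4.9294
row 2: Σ corner-gray over 8 cells = 4934  → 5.6131
row 3: Σ corner-gray over 8 cells = 5135  → 5.8418
row 4: Σ corner-gray over 8 cells = 4279  → 4.8679
row 5: Σ corner-gray over 8 cells = 3742  → 4.2570
row 6: Σ corner-gray over 8 cells = 3682  → 4.1888
row 7: Σ corner-gray over 8 cells = 3344  → 3.8043
Σ rows: total corner-gray = 33835  → 38.4919 mm³


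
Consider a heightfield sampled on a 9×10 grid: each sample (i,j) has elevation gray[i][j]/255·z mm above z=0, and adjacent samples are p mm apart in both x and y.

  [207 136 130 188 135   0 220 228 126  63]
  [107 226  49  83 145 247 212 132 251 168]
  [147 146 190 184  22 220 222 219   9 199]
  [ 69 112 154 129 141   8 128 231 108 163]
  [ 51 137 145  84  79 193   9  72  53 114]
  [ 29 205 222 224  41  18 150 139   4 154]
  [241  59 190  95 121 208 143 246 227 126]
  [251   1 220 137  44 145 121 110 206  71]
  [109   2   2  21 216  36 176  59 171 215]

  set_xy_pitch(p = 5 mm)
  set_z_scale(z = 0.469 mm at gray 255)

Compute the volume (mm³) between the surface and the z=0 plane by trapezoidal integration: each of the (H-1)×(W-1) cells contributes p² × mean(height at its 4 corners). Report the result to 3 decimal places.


442.906

height_mm = gray/255 × 0.469; cell vol = 5² × mean(4 corners)
unit = 5² × 0.469 / (4×255) = 0.0114951 mm³ per gray-sum
row 0: Σ corner-gray over 9 cells = 5561  → 63.9242
row 1: Σ corner-gray over 9 cells = 5735  → 65.9244
row 2: Σ corner-gray over 9 cells = 5024  → 57.7514
row 3: Σ corner-gray over 9 cells = 3963  → 45.5551
row 4: Σ corner-gray over 9 cells = 3898  → 44.8079
row 5: Σ corner-gray over 9 cells = 5134  → 59.0158
row 6: Σ corner-gray over 9 cells = 5235  → 60.1768
row 7: Σ corner-gray over 9 cells = 3980  → 45.7505
Σ rows: total corner-gray = 38530  → 442.9061 mm³


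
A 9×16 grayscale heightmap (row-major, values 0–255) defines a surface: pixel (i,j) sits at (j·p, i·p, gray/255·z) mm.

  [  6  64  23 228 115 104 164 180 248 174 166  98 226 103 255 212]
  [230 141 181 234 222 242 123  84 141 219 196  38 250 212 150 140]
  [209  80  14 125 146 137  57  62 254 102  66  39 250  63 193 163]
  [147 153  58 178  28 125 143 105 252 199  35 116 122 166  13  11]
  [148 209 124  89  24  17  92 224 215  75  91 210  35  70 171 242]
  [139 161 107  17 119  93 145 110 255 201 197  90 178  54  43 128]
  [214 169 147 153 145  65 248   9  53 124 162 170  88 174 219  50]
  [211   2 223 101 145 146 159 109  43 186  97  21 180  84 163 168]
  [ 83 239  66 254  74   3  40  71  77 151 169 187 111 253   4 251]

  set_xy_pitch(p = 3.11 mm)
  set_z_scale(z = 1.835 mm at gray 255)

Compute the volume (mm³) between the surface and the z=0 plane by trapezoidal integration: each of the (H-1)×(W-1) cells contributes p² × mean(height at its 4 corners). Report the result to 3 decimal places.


1105.023

height_mm = gray/255 × 1.835; cell vol = 3.11² × mean(4 corners)
unit = 3.11² × 1.835 / (4×255) = 0.0174003 mm³ per gray-sum
row 0: Σ corner-gray over 15 cells = 9750  → 169.6529
row 1: Σ corner-gray over 15 cells = 8784  → 152.8442
row 2: Σ corner-gray over 15 cells = 7092  → 123.4029
row 3: Σ corner-gray over 15 cells = 7226  → 125.7346
row 4: Σ corner-gray over 15 cells = 7489  → 130.3108
row 5: Σ corner-gray over 15 cells = 7923  → 137.8626
row 6: Σ corner-gray over 15 cells = 7813  → 135.9485
row 7: Σ corner-gray over 15 cells = 7429  → 129.2668
Σ rows: total corner-gray = 63506  → 1105.0233 mm³


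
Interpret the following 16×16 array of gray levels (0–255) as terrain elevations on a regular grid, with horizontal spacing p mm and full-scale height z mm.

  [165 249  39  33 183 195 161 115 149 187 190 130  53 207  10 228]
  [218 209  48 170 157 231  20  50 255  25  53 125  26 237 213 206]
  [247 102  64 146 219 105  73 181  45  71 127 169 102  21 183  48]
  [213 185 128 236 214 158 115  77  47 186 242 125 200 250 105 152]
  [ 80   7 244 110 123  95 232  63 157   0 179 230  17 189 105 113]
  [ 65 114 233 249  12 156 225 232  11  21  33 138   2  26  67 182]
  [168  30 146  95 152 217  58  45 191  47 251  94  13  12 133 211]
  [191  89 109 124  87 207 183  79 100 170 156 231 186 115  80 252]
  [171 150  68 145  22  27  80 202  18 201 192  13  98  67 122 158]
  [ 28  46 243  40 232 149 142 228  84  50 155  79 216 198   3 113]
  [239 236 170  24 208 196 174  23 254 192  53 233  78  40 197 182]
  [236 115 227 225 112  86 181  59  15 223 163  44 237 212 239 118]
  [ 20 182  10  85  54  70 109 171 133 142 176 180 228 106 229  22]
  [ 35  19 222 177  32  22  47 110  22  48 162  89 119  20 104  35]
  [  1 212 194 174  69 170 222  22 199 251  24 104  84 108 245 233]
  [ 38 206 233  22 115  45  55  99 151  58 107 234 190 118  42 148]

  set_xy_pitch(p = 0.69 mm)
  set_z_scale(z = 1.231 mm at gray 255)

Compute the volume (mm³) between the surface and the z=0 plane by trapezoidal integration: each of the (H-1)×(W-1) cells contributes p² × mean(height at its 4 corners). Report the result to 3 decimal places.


66.418

height_mm = gray/255 × 1.231; cell vol = 0.69² × mean(4 corners)
unit = 0.69² × 1.231 / (4×255) = 0.000574587 mm³ per gray-sum
row 0: Σ corner-gray over 15 cells = 8257  → 4.7444
row 1: Σ corner-gray over 15 cells = 7573  → 4.3514
row 2: Σ corner-gray over 15 cells = 8412  → 4.8334
row 3: Σ corner-gray over 15 cells = 8596  → 4.9392
row 4: Σ corner-gray over 15 cells = 6980  → 4.0106
row 5: Σ corner-gray over 15 cells = 6632  → 3.8107
row 6: Σ corner-gray over 15 cells = 7622  → 4.3795
row 7: Σ corner-gray over 15 cells = 7414  → 4.2600
row 8: Σ corner-gray over 15 cells = 7010  → 4.0279
row 9: Σ corner-gray over 15 cells = 8448  → 4.8541
row 10: Σ corner-gray over 15 cells = 9207  → 5.2902
row 11: Σ corner-gray over 15 cells = 8422  → 4.8392
row 12: Σ corner-gray over 15 cells = 6248  → 3.5900
row 13: Σ corner-gray over 15 cells = 6846  → 3.9336
row 14: Σ corner-gray over 15 cells = 7926  → 4.5542
Σ rows: total corner-gray = 115593  → 66.4183 mm³


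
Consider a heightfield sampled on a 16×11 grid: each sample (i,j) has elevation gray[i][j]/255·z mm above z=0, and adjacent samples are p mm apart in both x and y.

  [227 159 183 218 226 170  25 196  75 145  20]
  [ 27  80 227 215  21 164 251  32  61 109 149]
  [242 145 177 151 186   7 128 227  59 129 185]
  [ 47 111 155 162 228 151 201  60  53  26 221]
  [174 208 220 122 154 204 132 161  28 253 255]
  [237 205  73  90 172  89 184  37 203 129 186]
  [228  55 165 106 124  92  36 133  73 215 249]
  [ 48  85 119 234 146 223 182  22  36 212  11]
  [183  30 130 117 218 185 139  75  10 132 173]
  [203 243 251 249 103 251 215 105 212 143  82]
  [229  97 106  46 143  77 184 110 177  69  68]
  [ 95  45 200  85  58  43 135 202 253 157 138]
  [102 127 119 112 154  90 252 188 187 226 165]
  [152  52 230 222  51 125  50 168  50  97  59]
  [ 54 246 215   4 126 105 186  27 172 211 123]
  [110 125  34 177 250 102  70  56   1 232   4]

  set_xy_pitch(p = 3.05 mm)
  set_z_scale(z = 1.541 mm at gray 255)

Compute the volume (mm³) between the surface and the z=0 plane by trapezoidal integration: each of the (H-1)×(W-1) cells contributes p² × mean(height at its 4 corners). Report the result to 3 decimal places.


height_mm = gray/255 × 1.541; cell vol = 3.05² × mean(4 corners)
unit = 3.05² × 1.541 / (4×255) = 0.0140541 mm³ per gray-sum
row 0: Σ corner-gray over 10 cells = 5537  → 77.8174
row 1: Σ corner-gray over 10 cells = 5341  → 75.0628
row 2: Σ corner-gray over 10 cells = 5407  → 75.9904
row 3: Σ corner-gray over 10 cells = 5955  → 83.6920
row 4: Σ corner-gray over 10 cells = 6180  → 86.8542
row 5: Σ corner-gray over 10 cells = 5262  → 73.9525
row 6: Σ corner-gray over 10 cells = 5052  → 71.0012
row 7: Σ corner-gray over 10 cells = 5005  → 70.3406
row 8: Σ corner-gray over 10 cells = 6257  → 87.9363
row 9: Σ corner-gray over 10 cells = 6144  → 86.3482
row 10: Σ corner-gray over 10 cells = 4904  → 68.9212
row 11: Σ corner-gray over 10 cells = 5766  → 81.0358
row 12: Σ corner-gray over 10 cells = 5478  → 76.9882
row 13: Σ corner-gray over 10 cells = 5062  → 71.1417
row 14: Σ corner-gray over 10 cells = 4969  → 69.8347
Σ rows: total corner-gray = 82319  → 1156.9171 mm³

1156.917


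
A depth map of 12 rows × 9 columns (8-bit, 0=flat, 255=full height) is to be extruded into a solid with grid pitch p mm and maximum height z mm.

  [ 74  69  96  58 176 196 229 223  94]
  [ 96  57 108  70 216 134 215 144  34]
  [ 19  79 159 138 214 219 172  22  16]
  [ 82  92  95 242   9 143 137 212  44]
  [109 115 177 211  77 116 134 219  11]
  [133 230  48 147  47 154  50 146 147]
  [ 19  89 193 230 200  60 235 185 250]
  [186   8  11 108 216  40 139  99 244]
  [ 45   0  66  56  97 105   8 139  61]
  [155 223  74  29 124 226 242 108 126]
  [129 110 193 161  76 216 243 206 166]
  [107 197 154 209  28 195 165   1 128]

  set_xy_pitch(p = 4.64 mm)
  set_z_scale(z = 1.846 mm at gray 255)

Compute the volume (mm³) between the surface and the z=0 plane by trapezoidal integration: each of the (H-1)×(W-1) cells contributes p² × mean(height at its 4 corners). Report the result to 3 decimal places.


height_mm = gray/255 × 1.846; cell vol = 4.64² × mean(4 corners)
unit = 4.64² × 1.846 / (4×255) = 0.0389644 mm³ per gray-sum
row 0: Σ corner-gray over 8 cells = 4280  → 166.7674
row 1: Σ corner-gray over 8 cells = 4059  → 158.1563
row 2: Σ corner-gray over 8 cells = 4027  → 156.9095
row 3: Σ corner-gray over 8 cells = 4204  → 163.8061
row 4: Σ corner-gray over 8 cells = 4142  → 161.3904
row 5: Σ corner-gray over 8 cells = 4577  → 178.3399
row 6: Σ corner-gray over 8 cells = 4325  → 168.5208
row 7: Σ corner-gray over 8 cells = 2720  → 105.9830
row 8: Σ corner-gray over 8 cells = 3381  → 131.7385
row 9: Σ corner-gray over 8 cells = 5038  → 196.3024
row 10: Σ corner-gray over 8 cells = 4838  → 188.5095
Σ rows: total corner-gray = 45591  → 1776.4239 mm³

1776.424


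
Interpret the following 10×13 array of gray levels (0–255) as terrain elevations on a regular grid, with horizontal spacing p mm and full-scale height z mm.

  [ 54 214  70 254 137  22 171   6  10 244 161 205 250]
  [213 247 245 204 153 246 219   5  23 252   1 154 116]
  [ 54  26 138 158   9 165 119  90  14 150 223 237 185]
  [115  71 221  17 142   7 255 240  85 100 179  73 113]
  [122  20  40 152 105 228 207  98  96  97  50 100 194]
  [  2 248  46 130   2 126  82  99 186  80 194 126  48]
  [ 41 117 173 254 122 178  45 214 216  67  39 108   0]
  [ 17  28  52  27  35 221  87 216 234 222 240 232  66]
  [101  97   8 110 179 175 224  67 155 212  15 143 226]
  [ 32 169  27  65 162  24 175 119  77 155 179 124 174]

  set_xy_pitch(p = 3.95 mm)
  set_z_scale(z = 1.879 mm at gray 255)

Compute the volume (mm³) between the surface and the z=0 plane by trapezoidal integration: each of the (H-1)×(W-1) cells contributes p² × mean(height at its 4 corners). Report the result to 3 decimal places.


1587.837

height_mm = gray/255 × 1.879; cell vol = 3.95² × mean(4 corners)
unit = 3.95² × 1.879 / (4×255) = 0.0287423 mm³ per gray-sum
row 0: Σ corner-gray over 12 cells = 7119  → 204.6161
row 1: Σ corner-gray over 12 cells = 6724  → 193.2629
row 2: Σ corner-gray over 12 cells = 5905  → 169.7230
row 3: Σ corner-gray over 12 cells = 5710  → 164.1183
row 4: Σ corner-gray over 12 cells = 5390  → 154.9207
row 5: Σ corner-gray over 12 cells = 5795  → 166.5614
row 6: Σ corner-gray over 12 cells = 6378  → 183.3181
row 7: Σ corner-gray over 12 cells = 6368  → 183.0307
row 8: Σ corner-gray over 12 cells = 5855  → 168.2859
Σ rows: total corner-gray = 55244  → 1587.8370 mm³


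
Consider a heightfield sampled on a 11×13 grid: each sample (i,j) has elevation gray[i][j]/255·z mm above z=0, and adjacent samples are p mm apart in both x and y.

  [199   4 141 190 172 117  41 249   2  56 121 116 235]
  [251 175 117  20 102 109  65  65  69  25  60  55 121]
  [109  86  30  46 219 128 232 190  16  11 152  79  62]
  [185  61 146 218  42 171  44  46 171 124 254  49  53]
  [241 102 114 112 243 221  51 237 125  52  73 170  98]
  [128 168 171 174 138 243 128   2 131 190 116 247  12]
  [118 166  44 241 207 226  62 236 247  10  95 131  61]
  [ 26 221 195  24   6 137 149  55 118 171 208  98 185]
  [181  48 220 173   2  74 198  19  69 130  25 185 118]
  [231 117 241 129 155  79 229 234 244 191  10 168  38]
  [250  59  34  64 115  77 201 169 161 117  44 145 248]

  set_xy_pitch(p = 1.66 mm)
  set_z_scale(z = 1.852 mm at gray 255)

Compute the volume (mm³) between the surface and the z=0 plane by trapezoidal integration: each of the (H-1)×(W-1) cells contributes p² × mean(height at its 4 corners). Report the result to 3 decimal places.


302.430

height_mm = gray/255 × 1.852; cell vol = 1.66² × mean(4 corners)
unit = 1.66² × 1.852 / (4×255) = 0.00500331 mm³ per gray-sum
row 0: Σ corner-gray over 12 cells = 4948  → 24.7564
row 1: Σ corner-gray over 12 cells = 4645  → 23.2404
row 2: Σ corner-gray over 12 cells = 5439  → 27.2130
row 3: Σ corner-gray over 12 cells = 6229  → 31.1656
row 4: Σ corner-gray over 12 cells = 6895  → 34.4978
row 5: Σ corner-gray over 12 cells = 7065  → 35.3484
row 6: Σ corner-gray over 12 cells = 6484  → 32.4414
row 7: Σ corner-gray over 12 cells = 5560  → 27.8184
row 8: Σ corner-gray over 12 cells = 6448  → 32.2613
row 9: Σ corner-gray over 12 cells = 6733  → 33.6873
Σ rows: total corner-gray = 60446  → 302.4298 mm³


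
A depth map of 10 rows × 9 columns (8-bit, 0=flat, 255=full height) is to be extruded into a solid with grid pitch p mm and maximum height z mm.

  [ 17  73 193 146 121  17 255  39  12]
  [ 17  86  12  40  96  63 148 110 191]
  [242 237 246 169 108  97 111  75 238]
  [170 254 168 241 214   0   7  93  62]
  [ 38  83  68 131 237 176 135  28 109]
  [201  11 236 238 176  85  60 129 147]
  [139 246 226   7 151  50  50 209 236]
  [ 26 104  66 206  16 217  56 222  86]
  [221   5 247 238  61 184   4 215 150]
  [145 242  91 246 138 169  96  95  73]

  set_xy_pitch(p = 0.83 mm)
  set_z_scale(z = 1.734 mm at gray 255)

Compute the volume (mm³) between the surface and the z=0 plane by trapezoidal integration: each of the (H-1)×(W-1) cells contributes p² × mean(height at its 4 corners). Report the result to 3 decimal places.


43.598

height_mm = gray/255 × 1.734; cell vol = 0.83² × mean(4 corners)
unit = 0.83² × 1.734 / (4×255) = 0.00117113 mm³ per gray-sum
row 0: Σ corner-gray over 8 cells = 3035  → 3.5544
row 1: Σ corner-gray over 8 cells = 3884  → 4.5487
row 2: Σ corner-gray over 8 cells = 4752  → 5.5652
row 3: Σ corner-gray over 8 cells = 4049  → 4.7419
row 4: Σ corner-gray over 8 cells = 4081  → 4.7794
row 5: Σ corner-gray over 8 cells = 4471  → 5.2361
row 6: Σ corner-gray over 8 cells = 4139  → 4.8473
row 7: Σ corner-gray over 8 cells = 4165  → 4.8778
row 8: Σ corner-gray over 8 cells = 4651  → 5.4469
Σ rows: total corner-gray = 37227  → 43.5977 mm³


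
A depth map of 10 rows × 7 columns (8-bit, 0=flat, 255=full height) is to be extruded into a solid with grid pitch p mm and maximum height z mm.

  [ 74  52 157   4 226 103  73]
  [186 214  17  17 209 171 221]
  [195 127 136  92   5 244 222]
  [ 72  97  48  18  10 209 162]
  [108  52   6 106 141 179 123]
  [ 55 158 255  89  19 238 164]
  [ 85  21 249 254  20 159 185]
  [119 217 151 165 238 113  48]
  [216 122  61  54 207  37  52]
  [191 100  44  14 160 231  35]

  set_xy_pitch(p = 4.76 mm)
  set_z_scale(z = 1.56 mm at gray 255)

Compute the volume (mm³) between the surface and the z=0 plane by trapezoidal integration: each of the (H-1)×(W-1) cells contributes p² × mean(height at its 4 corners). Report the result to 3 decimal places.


924.571

height_mm = gray/255 × 1.56; cell vol = 4.76² × mean(4 corners)
unit = 4.76² × 1.56 / (4×255) = 0.0346528 mm³ per gray-sum
row 0: Σ corner-gray over 6 cells = 2894  → 100.2852
row 1: Σ corner-gray over 6 cells = 3288  → 113.9384
row 2: Σ corner-gray over 6 cells = 2623  → 90.8943
row 3: Σ corner-gray over 6 cells = 2197  → 76.1322
row 4: Σ corner-gray over 6 cells = 2936  → 101.7406
row 5: Σ corner-gray over 6 cells = 3413  → 118.2700
row 6: Σ corner-gray over 6 cells = 3611  → 125.1313
row 7: Σ corner-gray over 6 cells = 3165  → 109.6761
row 8: Σ corner-gray over 6 cells = 2554  → 88.5033
Σ rows: total corner-gray = 26681  → 924.5714 mm³


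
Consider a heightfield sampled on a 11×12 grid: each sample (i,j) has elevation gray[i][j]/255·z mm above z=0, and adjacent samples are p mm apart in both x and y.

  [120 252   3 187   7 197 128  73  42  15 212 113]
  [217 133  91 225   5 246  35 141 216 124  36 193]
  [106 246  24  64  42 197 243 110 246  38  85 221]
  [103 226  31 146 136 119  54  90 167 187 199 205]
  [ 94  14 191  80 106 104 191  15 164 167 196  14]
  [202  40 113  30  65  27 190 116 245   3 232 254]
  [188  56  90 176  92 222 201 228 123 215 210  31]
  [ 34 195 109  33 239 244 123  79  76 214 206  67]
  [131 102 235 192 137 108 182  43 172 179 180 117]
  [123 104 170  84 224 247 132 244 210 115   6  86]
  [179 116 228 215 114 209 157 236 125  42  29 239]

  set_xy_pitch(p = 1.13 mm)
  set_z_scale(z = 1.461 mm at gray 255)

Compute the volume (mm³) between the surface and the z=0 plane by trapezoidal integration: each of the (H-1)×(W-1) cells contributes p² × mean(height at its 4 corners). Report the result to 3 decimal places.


height_mm = gray/255 × 1.461; cell vol = 1.13² × mean(4 corners)
unit = 1.13² × 1.461 / (4×255) = 0.00182897 mm³ per gray-sum
row 0: Σ corner-gray over 11 cells = 5379  → 9.8380
row 1: Σ corner-gray over 11 cells = 5831  → 10.6647
row 2: Σ corner-gray over 11 cells = 5935  → 10.8549
row 3: Σ corner-gray over 11 cells = 5582  → 10.2093
row 4: Σ corner-gray over 11 cells = 5142  → 9.4046
row 5: Σ corner-gray over 11 cells = 6023  → 11.0159
row 6: Σ corner-gray over 11 cells = 6582  → 12.0383
row 7: Σ corner-gray over 11 cells = 6445  → 11.7877
row 8: Σ corner-gray over 11 cells = 6589  → 12.0511
row 9: Σ corner-gray over 11 cells = 6641  → 12.1462
Σ rows: total corner-gray = 60149  → 110.0108 mm³

110.011


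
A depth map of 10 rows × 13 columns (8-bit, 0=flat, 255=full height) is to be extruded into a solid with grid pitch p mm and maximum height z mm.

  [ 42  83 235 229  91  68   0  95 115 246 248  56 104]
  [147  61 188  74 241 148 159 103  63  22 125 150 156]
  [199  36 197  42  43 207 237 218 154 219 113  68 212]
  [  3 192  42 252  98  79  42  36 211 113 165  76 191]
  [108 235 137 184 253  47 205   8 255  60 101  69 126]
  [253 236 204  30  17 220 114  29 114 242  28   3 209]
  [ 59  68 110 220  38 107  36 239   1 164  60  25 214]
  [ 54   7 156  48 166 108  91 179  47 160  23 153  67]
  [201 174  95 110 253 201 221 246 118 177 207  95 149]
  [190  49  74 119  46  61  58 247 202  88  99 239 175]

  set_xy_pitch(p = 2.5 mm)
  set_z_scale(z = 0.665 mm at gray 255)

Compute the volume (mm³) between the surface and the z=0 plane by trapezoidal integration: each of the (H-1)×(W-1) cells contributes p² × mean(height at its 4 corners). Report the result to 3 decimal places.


224.010

height_mm = gray/255 × 0.665; cell vol = 2.5² × mean(4 corners)
unit = 2.5² × 0.665 / (4×255) = 0.00407475 mm³ per gray-sum
row 0: Σ corner-gray over 12 cells = 6049  → 24.6482
row 1: Σ corner-gray over 12 cells = 6450  → 26.2822
row 2: Σ corner-gray over 12 cells = 6285  → 25.6098
row 3: Σ corner-gray over 12 cells = 6148  → 25.0516
row 4: Σ corner-gray over 12 cells = 6278  → 25.5813
row 5: Σ corner-gray over 12 cells = 5345  → 21.7796
row 6: Σ corner-gray over 12 cells = 4806  → 19.5833
row 7: Σ corner-gray over 12 cells = 6541  → 26.6530
row 8: Σ corner-gray over 12 cells = 7073  → 28.8207
Σ rows: total corner-gray = 54975  → 224.0097 mm³


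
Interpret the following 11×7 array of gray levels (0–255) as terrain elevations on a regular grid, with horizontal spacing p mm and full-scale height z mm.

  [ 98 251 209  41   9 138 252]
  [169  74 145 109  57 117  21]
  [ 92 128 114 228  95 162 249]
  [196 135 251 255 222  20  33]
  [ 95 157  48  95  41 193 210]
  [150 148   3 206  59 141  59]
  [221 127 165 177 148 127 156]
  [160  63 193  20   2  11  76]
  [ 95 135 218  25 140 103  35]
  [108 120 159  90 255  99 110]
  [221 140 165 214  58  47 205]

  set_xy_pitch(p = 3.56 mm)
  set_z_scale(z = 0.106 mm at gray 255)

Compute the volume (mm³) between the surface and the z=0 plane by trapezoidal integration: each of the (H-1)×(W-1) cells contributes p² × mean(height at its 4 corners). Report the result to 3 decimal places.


39.657

height_mm = gray/255 × 0.106; cell vol = 3.56² × mean(4 corners)
unit = 3.56² × 0.106 / (4×255) = 0.00131706 mm³ per gray-sum
row 0: Σ corner-gray over 6 cells = 2840  → 3.7405
row 1: Σ corner-gray over 6 cells = 2989  → 3.9367
row 2: Σ corner-gray over 6 cells = 3790  → 4.9917
row 3: Σ corner-gray over 6 cells = 3368  → 4.4359
row 4: Σ corner-gray over 6 cells = 2696  → 3.5508
row 5: Σ corner-gray over 6 cells = 3188  → 4.1988
row 6: Σ corner-gray over 6 cells = 2679  → 3.5284
row 7: Σ corner-gray over 6 cells = 2186  → 2.8791
row 8: Σ corner-gray over 6 cells = 3036  → 3.9986
row 9: Σ corner-gray over 6 cells = 3338  → 4.3963
Σ rows: total corner-gray = 30110  → 39.6567 mm³


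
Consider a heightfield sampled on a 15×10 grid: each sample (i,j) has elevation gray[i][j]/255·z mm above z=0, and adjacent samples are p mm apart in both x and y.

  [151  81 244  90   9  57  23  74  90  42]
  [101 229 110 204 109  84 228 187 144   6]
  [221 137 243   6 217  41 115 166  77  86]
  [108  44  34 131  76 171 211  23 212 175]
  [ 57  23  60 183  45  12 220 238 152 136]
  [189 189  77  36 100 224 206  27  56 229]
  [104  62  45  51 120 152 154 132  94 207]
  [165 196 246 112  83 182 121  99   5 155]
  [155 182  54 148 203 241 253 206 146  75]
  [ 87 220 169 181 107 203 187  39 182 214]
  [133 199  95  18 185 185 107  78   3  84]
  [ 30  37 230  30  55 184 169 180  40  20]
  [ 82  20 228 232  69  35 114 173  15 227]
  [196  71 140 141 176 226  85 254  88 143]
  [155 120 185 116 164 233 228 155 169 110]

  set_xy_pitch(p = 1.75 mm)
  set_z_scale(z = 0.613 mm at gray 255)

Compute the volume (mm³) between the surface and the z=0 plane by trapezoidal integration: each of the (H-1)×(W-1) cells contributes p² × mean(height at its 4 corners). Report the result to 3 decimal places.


120.074

height_mm = gray/255 × 0.613; cell vol = 1.75² × mean(4 corners)
unit = 1.75² × 0.613 / (4×255) = 0.0018405 mm³ per gray-sum
row 0: Σ corner-gray over 9 cells = 4226  → 7.7780
row 1: Σ corner-gray over 9 cells = 5008  → 9.2172
row 2: Σ corner-gray over 9 cells = 4398  → 8.0945
row 3: Σ corner-gray over 9 cells = 4146  → 7.6307
row 4: Σ corner-gray over 9 cells = 4307  → 7.9270
row 5: Σ corner-gray over 9 cells = 4179  → 7.6915
row 6: Σ corner-gray over 9 cells = 4339  → 7.9859
row 7: Σ corner-gray over 9 cells = 5504  → 10.1301
row 8: Σ corner-gray over 9 cells = 5973  → 10.9933
row 9: Σ corner-gray over 9 cells = 4834  → 8.8970
row 10: Σ corner-gray over 9 cells = 3857  → 7.0988
row 11: Σ corner-gray over 9 cells = 3981  → 7.3270
row 12: Σ corner-gray over 9 cells = 4782  → 8.8013
row 13: Σ corner-gray over 9 cells = 5706  → 10.5019
Σ rows: total corner-gray = 65240  → 120.0744 mm³


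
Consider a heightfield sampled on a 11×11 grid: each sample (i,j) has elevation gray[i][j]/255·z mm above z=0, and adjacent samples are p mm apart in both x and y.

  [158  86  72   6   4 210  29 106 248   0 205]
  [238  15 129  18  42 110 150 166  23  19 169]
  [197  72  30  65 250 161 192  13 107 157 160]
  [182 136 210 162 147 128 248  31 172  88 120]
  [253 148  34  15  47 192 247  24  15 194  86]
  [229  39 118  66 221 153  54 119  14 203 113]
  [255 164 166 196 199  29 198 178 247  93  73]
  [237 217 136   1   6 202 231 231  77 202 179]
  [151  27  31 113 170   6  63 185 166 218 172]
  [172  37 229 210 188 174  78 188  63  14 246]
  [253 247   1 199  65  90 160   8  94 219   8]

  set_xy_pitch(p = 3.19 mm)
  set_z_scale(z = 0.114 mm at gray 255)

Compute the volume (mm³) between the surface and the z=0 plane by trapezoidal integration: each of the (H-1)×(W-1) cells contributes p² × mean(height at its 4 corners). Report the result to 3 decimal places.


height_mm = gray/255 × 0.114; cell vol = 3.19² × mean(4 corners)
unit = 3.19² × 0.114 / (4×255) = 0.00113733 mm³ per gray-sum
row 0: Σ corner-gray over 10 cells = 3636  → 4.1353
row 1: Σ corner-gray over 10 cells = 4202  → 4.7791
row 2: Σ corner-gray over 10 cells = 5397  → 6.1382
row 3: Σ corner-gray over 10 cells = 5117  → 5.8197
row 4: Σ corner-gray over 10 cells = 4487  → 5.1032
row 5: Σ corner-gray over 10 cells = 5584  → 6.3508
row 6: Σ corner-gray over 10 cells = 6290  → 7.1538
row 7: Σ corner-gray over 10 cells = 5303  → 6.0313
row 8: Σ corner-gray over 10 cells = 5061  → 5.7560
row 9: Σ corner-gray over 10 cells = 5207  → 5.9221
Σ rows: total corner-gray = 50284  → 57.1894 mm³

57.189


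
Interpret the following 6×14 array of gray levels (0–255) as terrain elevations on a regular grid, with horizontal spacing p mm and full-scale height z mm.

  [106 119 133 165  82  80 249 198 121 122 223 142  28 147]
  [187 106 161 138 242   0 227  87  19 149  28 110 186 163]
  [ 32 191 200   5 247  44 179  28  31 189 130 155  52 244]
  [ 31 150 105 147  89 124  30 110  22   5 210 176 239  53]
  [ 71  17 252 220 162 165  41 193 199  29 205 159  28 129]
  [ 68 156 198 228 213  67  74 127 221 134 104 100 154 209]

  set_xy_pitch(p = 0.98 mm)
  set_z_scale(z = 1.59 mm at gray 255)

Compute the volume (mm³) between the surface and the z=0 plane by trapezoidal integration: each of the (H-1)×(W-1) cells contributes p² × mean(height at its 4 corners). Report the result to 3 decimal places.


height_mm = gray/255 × 1.59; cell vol = 0.98² × mean(4 corners)
unit = 0.98² × 1.59 / (4×255) = 0.00149709 mm³ per gray-sum
row 0: Σ corner-gray over 13 cells = 6833  → 10.2296
row 1: Σ corner-gray over 13 cells = 6434  → 9.6323
row 2: Σ corner-gray over 13 cells = 6076  → 9.0963
row 3: Σ corner-gray over 13 cells = 6438  → 9.6383
row 4: Σ corner-gray over 13 cells = 7369  → 11.0321
Σ rows: total corner-gray = 33150  → 49.6287 mm³

49.629


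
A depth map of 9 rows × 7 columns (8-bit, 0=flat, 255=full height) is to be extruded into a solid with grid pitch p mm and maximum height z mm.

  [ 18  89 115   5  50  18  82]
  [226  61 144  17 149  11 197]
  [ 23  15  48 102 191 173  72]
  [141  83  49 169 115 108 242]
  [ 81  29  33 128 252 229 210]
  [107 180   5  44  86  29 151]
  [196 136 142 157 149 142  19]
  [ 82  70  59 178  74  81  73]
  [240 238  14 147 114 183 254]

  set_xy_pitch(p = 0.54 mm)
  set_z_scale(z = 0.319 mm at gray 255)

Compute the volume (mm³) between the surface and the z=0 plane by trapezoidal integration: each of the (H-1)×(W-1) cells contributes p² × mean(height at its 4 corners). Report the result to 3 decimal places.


1.891

height_mm = gray/255 × 0.319; cell vol = 0.54² × mean(4 corners)
unit = 0.54² × 0.319 / (4×255) = 9.11965e-05 mm³ per gray-sum
row 0: Σ corner-gray over 6 cells = 1841  → 0.1679
row 1: Σ corner-gray over 6 cells = 2340  → 0.2134
row 2: Σ corner-gray over 6 cells = 2584  → 0.2357
row 3: Σ corner-gray over 6 cells = 3064  → 0.2794
row 4: Σ corner-gray over 6 cells = 2579  → 0.2352
row 5: Σ corner-gray over 6 cells = 2613  → 0.2383
row 6: Σ corner-gray over 6 cells = 2746  → 0.2504
row 7: Σ corner-gray over 6 cells = 2965  → 0.2704
Σ rows: total corner-gray = 20732  → 1.8907 mm³


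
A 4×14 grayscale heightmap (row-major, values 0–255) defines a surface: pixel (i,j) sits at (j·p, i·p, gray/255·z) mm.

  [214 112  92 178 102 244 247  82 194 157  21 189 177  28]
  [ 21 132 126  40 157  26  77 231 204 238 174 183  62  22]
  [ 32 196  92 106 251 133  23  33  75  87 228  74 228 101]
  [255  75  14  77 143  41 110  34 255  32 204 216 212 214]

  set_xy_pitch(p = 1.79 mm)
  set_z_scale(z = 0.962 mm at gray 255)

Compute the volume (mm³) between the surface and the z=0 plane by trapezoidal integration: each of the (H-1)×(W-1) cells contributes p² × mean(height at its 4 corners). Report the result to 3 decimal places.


height_mm = gray/255 × 0.962; cell vol = 1.79² × mean(4 corners)
unit = 1.79² × 0.962 / (4×255) = 0.00302191 mm³ per gray-sum
row 0: Σ corner-gray over 13 cells = 7175  → 21.6822
row 1: Σ corner-gray over 13 cells = 6528  → 19.7270
row 2: Σ corner-gray over 13 cells = 6480  → 19.5820
Σ rows: total corner-gray = 20183  → 60.9911 mm³

60.991


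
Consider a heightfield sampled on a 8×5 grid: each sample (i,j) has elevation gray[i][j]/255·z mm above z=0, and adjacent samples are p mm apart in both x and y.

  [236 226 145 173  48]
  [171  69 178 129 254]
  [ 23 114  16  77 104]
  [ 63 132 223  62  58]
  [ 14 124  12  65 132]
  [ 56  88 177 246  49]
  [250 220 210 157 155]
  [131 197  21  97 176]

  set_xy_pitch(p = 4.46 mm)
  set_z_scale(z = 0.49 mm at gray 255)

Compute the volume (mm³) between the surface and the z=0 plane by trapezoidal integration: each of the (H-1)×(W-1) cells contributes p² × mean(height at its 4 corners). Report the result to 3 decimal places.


135.338

height_mm = gray/255 × 0.49; cell vol = 4.46² × mean(4 corners)
unit = 4.46² × 0.49 / (4×255) = 0.00955577 mm³ per gray-sum
row 0: Σ corner-gray over 4 cells = 2549  → 24.3577
row 1: Σ corner-gray over 4 cells = 1718  → 16.4168
row 2: Σ corner-gray over 4 cells = 1496  → 14.2954
row 3: Σ corner-gray over 4 cells = 1503  → 14.3623
row 4: Σ corner-gray over 4 cells = 1675  → 16.0059
row 5: Σ corner-gray over 4 cells = 2706  → 25.8579
row 6: Σ corner-gray over 4 cells = 2516  → 24.0423
Σ rows: total corner-gray = 14163  → 135.3384 mm³


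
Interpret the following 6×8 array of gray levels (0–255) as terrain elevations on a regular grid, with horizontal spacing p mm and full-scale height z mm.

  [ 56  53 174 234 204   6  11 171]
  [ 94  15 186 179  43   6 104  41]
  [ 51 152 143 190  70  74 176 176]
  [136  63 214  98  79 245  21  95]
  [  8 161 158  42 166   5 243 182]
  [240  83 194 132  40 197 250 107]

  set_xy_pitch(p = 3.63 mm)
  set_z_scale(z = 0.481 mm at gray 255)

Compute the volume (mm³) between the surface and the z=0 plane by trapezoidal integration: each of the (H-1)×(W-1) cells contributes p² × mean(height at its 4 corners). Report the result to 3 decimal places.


height_mm = gray/255 × 0.481; cell vol = 3.63² × mean(4 corners)
unit = 3.63² × 0.481 / (4×255) = 0.00621381 mm³ per gray-sum
row 0: Σ corner-gray over 7 cells = 2792  → 17.3490
row 1: Σ corner-gray over 7 cells = 3038  → 18.8776
row 2: Σ corner-gray over 7 cells = 3508  → 21.7981
row 3: Σ corner-gray over 7 cells = 3411  → 21.1953
row 4: Σ corner-gray over 7 cells = 3879  → 24.1034
Σ rows: total corner-gray = 16628  → 103.3233 mm³

103.323


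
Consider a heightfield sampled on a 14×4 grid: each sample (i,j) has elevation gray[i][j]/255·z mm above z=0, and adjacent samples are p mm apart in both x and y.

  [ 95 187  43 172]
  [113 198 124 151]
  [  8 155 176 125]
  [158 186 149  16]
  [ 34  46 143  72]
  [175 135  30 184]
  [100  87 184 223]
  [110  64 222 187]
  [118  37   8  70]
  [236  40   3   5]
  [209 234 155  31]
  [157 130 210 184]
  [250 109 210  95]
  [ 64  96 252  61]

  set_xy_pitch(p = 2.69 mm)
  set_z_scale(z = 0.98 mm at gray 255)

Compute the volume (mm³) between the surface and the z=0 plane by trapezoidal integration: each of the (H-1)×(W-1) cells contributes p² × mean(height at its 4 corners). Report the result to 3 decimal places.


137.030

height_mm = gray/255 × 0.98; cell vol = 2.69² × mean(4 corners)
unit = 2.69² × 0.98 / (4×255) = 0.00695233 mm³ per gray-sum
row 0: Σ corner-gray over 3 cells = 1635  → 11.3671
row 1: Σ corner-gray over 3 cells = 1703  → 11.8398
row 2: Σ corner-gray over 3 cells = 1639  → 11.3949
row 3: Σ corner-gray over 3 cells = 1328  → 9.2327
row 4: Σ corner-gray over 3 cells = 1173  → 8.1551
row 5: Σ corner-gray over 3 cells = 1554  → 10.8039
row 6: Σ corner-gray over 3 cells = 1734  → 12.0553
row 7: Σ corner-gray over 3 cells = 1147  → 7.9743
row 8: Σ corner-gray over 3 cells = 605  → 4.2062
row 9: Σ corner-gray over 3 cells = 1345  → 9.3509
row 10: Σ corner-gray over 3 cells = 2039  → 14.1758
row 11: Σ corner-gray over 3 cells = 2004  → 13.9325
row 12: Σ corner-gray over 3 cells = 1804  → 12.5420
Σ rows: total corner-gray = 19710  → 137.0305 mm³


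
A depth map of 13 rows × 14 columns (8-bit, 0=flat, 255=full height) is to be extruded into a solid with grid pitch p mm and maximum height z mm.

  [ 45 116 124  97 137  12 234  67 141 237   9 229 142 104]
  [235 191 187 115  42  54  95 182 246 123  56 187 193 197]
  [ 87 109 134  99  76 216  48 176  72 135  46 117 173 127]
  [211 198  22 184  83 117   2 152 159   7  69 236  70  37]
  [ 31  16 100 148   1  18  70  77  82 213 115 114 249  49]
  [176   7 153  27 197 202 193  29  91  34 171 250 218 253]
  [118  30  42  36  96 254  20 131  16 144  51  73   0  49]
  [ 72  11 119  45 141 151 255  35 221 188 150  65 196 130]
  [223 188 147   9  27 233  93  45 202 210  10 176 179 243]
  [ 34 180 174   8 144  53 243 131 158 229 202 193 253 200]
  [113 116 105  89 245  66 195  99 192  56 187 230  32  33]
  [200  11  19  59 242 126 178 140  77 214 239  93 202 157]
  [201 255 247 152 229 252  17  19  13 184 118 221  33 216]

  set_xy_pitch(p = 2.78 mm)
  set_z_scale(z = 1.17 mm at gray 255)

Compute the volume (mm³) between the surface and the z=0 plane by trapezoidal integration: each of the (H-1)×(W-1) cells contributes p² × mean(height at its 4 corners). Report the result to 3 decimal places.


694.532

height_mm = gray/255 × 1.17; cell vol = 2.78² × mean(4 corners)
unit = 2.78² × 1.17 / (4×255) = 0.00886493 mm³ per gray-sum
row 0: Σ corner-gray over 13 cells = 7013  → 62.1697
row 1: Σ corner-gray over 13 cells = 6790  → 60.1929
row 2: Σ corner-gray over 13 cells = 5862  → 51.9662
row 3: Σ corner-gray over 13 cells = 5332  → 47.2678
row 4: Σ corner-gray over 13 cells = 6059  → 53.7126
row 5: Σ corner-gray over 13 cells = 5526  → 48.9876
row 6: Σ corner-gray over 13 cells = 5309  → 47.0639
row 7: Σ corner-gray over 13 cells = 6860  → 60.8134
row 8: Σ corner-gray over 13 cells = 7674  → 68.0295
row 9: Σ corner-gray over 13 cells = 7540  → 66.8416
row 10: Σ corner-gray over 13 cells = 6927  → 61.4074
row 11: Σ corner-gray over 13 cells = 7454  → 66.0792
Σ rows: total corner-gray = 78346  → 694.5318 mm³


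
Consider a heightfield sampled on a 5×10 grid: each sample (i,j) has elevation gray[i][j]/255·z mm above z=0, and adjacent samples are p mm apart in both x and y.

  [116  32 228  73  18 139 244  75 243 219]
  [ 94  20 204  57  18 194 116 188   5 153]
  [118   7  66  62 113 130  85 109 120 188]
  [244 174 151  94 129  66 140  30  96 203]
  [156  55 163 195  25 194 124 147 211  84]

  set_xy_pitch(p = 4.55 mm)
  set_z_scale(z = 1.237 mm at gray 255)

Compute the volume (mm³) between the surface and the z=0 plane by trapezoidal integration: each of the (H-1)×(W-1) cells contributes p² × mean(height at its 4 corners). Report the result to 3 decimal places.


height_mm = gray/255 × 1.237; cell vol = 4.55² × mean(4 corners)
unit = 4.55² × 1.237 / (4×255) = 0.0251069 mm³ per gray-sum
row 0: Σ corner-gray over 9 cells = 4290  → 107.7084
row 1: Σ corner-gray over 9 cells = 3541  → 88.9034
row 2: Σ corner-gray over 9 cells = 3897  → 97.8414
row 3: Σ corner-gray over 9 cells = 4675  → 117.3745
Σ rows: total corner-gray = 16403  → 411.8277 mm³

411.828
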